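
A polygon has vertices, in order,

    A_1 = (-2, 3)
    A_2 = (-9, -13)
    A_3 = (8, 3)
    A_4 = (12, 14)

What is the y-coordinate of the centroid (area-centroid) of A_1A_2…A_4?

4/3

Apply the surveyor's formula. First the cross-terms c_i = x_i·y_{i+1} − x_{i+1}·y_i:
  53, 77, 76, 64  ⇒  2A = 270, A = 135.
Then Σ (y_i + y_{i+1})·c_i = 1080, so ȳ = 1080 / (6·135) = 4/3.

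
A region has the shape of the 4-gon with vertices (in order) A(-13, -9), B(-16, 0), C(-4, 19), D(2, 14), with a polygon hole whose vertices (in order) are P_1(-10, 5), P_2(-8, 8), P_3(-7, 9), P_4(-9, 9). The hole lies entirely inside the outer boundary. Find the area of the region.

185.5

Outer boundary:
Apply the shoelace formula: 2A = Σ (x_i·y_{i+1} − x_{i+1}·y_i), indices taken mod 4.
Cross-terms: -144, -304, -94, 164  ⇒  Σ = -378
Area = |Σ|/2 = 189.
Hole:
Apply the surveyor's formula: 2A = Σ (x_i·y_{i+1} − x_{i+1}·y_i), indices taken mod 4.
Cross-terms: -40, -16, 18, 45  ⇒  Σ = 7
Area = |Σ|/2 = 3.5.
Net area = 189 − 3.5 = 185.5.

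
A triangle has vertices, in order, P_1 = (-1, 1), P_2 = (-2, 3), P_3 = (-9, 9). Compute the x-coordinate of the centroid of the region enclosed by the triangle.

-4

Apply Gauss's area formula. First the cross-terms c_i = x_i·y_{i+1} − x_{i+1}·y_i:
  -1, 9, 0  ⇒  2A = 8, A = 4.
Then Σ (x_i + x_{i+1})·c_i = -96, so x̄ = -96 / (6·4) = -4.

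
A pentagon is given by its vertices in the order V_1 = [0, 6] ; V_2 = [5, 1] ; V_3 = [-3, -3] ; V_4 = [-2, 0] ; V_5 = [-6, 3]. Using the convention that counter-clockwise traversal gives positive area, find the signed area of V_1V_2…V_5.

-45

Σ = (-30) + (-12) + (-6) + (-6) + (-36) = -90
Signed area = Σ/2 = -45 (negative ⇒ clockwise traversal).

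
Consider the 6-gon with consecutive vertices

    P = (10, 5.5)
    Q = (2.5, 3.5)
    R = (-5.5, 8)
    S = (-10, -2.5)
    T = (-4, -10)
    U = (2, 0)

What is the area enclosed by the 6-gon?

Apply the shoelace (surveyor's) formula: 2A = Σ (x_i·y_{i+1} − x_{i+1}·y_i), indices taken mod 6.
P→Q: (10)(3.5) − (2.5)(5.5) = 21.25
Q→R: (2.5)(8) − (-5.5)(3.5) = 39.25
R→S: (-5.5)(-2.5) − (-10)(8) = 93.75
S→T: (-10)(-10) − (-4)(-2.5) = 90
T→U: (-4)(0) − (2)(-10) = 20
U→P: (2)(5.5) − (10)(0) = 11
Σ = 275.25
Area = |Σ|/2 = 137.625.

137.625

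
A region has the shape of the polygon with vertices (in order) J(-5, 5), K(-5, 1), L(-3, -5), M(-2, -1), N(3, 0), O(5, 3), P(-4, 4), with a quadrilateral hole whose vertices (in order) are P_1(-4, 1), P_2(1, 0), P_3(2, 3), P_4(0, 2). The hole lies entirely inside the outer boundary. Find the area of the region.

Outer boundary:
Apply the shoelace formula: 2A = Σ (x_i·y_{i+1} − x_{i+1}·y_i), indices taken mod 7.
Cross-terms: 20, 28, -7, 3, 9, 32, 0  ⇒  Σ = 85
Area = |Σ|/2 = 42.5.
Hole:
Apply the shoelace (surveyor's) formula: 2A = Σ (x_i·y_{i+1} − x_{i+1}·y_i), indices taken mod 4.
Cross-terms: -1, 3, 4, 8  ⇒  Σ = 14
Area = |Σ|/2 = 7.
Net area = 42.5 − 7 = 35.5.

35.5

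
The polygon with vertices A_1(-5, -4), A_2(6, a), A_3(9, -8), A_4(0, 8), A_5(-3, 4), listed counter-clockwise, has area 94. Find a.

The doubled signed area Σ (x_i y_{i+1} − x_{i+1} y_i) is linear in a.
With a=0 it equals 104; the coefficient of a is -14 (from the two edges through A_2).
So -14·a + 104 = 2·94 = 188 ⇒ a = -6.

-6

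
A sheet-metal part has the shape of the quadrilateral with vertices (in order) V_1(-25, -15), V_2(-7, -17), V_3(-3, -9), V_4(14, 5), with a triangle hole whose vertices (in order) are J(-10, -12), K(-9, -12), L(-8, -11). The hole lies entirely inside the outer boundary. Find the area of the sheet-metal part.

Outer boundary:
Apply the shoelace (surveyor's) formula: 2A = Σ (x_i·y_{i+1} − x_{i+1}·y_i), indices taken mod 4.
Σ = (320) + (12) + (111) + (-85) = 358
Area = |Σ|/2 = 179.
Hole:
Cross-terms: 12, 3, -14  ⇒  Σ = 1
Area = |Σ|/2 = 0.5.
Net area = 179 − 0.5 = 178.5.

178.5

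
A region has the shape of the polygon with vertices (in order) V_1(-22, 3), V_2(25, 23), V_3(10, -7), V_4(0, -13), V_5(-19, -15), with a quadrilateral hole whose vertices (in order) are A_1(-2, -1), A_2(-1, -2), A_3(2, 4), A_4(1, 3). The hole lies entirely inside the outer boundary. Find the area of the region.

Outer boundary:
Apply Gauss's area formula: 2A = Σ (x_i·y_{i+1} − x_{i+1}·y_i), indices taken mod 5.
Cross-terms: -581, -405, -130, -247, -387  ⇒  Σ = -1750
Area = |Σ|/2 = 875.
Hole:
Apply Gauss's area formula: 2A = Σ (x_i·y_{i+1} − x_{i+1}·y_i), indices taken mod 4.
Cross-terms: 3, 0, 2, 5  ⇒  Σ = 10
Area = |Σ|/2 = 5.
Net area = 875 − 5 = 870.

870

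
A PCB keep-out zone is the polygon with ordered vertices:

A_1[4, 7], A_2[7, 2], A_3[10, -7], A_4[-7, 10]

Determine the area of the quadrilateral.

Apply the surveyor's formula: 2A = Σ (x_i·y_{i+1} − x_{i+1}·y_i), indices taken mod 4.
A_1→A_2: (4)(2) − (7)(7) = -41
A_2→A_3: (7)(-7) − (10)(2) = -69
A_3→A_4: (10)(10) − (-7)(-7) = 51
A_4→A_1: (-7)(7) − (4)(10) = -89
Σ = -148
Area = |Σ|/2 = 74.

74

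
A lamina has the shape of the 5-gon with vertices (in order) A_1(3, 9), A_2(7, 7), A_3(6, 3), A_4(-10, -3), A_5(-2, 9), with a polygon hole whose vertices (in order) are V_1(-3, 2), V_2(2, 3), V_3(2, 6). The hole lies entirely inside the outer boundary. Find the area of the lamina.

88.5

Outer boundary:
Σ = (-42) + (-21) + (12) + (-96) + (-45) = -192
Area = |Σ|/2 = 96.
Hole:
Σ = (-13) + (6) + (22) = 15
Area = |Σ|/2 = 7.5.
Net area = 96 − 7.5 = 88.5.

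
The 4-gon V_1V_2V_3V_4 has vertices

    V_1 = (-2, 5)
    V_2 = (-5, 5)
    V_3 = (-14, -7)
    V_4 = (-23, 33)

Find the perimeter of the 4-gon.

|V_1V_2| = √((-3)² + (0)²) = √9 = 3
|V_2V_3| = √((-9)² + (-12)²) = √225 = 15
|V_3V_4| = √((-9)² + (40)²) = √1681 = 41
|V_4V_1| = √((21)² + (-28)²) = √1225 = 35
Perimeter = 3 + 15 + 41 + 35 = 94.

94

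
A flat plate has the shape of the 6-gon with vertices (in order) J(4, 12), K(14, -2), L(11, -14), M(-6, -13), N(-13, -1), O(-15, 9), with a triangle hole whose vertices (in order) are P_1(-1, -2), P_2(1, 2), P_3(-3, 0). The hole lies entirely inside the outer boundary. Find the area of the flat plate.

538

Outer boundary:
Apply the shoelace (surveyor's) formula: 2A = Σ (x_i·y_{i+1} − x_{i+1}·y_i), indices taken mod 6.
J→K: (4)(-2) − (14)(12) = -176
K→L: (14)(-14) − (11)(-2) = -174
L→M: (11)(-13) − (-6)(-14) = -227
M→N: (-6)(-1) − (-13)(-13) = -163
N→O: (-13)(9) − (-15)(-1) = -132
O→J: (-15)(12) − (4)(9) = -216
Σ = -1088
Area = |Σ|/2 = 544.
Hole:
Apply Gauss's area formula: 2A = Σ (x_i·y_{i+1} − x_{i+1}·y_i), indices taken mod 3.
Σ = (0) + (6) + (6) = 12
Area = |Σ|/2 = 6.
Net area = 544 − 6 = 538.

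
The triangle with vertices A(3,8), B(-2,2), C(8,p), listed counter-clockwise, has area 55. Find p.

-8

The doubled signed area Σ (x_i y_{i+1} − x_{i+1} y_i) is linear in p.
With p=0 it equals 70; the coefficient of p is -5 (from the two edges through C).
So -5·p + 70 = 2·55 = 110 ⇒ p = -8.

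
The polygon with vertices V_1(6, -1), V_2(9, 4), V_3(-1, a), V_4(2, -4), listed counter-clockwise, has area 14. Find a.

Write out the shoelace sum; only the two edges meeting at V_3 involve a:
2·Area = [(9·a − (-1)·4) + ((-1)·(-4) − 2·a)] + 55
       = 7·a + 63 = 28
⇒ a = -5.

-5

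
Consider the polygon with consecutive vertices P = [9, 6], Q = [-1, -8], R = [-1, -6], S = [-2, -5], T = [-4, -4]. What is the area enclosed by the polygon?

Σ = (-66) + (-2) + (-7) + (-12) + (12) = -75
Area = |Σ|/2 = 37.5.

37.5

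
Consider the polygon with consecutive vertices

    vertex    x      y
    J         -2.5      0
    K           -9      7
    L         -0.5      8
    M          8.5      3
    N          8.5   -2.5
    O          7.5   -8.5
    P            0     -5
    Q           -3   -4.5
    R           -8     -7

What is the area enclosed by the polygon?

170.375

Σ = (-17.5) + (-68.5) + (-69.5) + (-46.75) + (-53.5) + (-37.5) + (-15) + (-15) + (-17.5) = -340.75
Area = |Σ|/2 = 170.375.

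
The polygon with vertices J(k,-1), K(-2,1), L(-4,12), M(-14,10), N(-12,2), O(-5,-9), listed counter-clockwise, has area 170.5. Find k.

The doubled signed area Σ (x_i y_{i+1} − x_{i+1} y_i) is linear in k.
With k=0 it equals 321; the coefficient of k is 10 (from the two edges through J).
So 10·k + 321 = 2·170.5 = 341 ⇒ k = 2.

2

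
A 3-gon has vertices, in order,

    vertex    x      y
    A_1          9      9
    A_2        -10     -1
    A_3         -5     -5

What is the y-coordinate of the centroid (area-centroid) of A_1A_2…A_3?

1

Apply the shoelace (surveyor's) formula. First the cross-terms c_i = x_i·y_{i+1} − x_{i+1}·y_i:
  81, 45, 0  ⇒  2A = 126, A = 63.
Then Σ (y_i + y_{i+1})·c_i = 378, so ȳ = 378 / (6·63) = 1.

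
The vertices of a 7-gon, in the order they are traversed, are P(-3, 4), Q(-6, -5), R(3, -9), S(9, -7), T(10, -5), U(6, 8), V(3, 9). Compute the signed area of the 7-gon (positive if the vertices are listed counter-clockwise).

186

Apply the shoelace (surveyor's) formula: 2A = Σ (x_i·y_{i+1} − x_{i+1}·y_i), indices taken mod 7.
P→Q: (-3)(-5) − (-6)(4) = 39
Q→R: (-6)(-9) − (3)(-5) = 69
R→S: (3)(-7) − (9)(-9) = 60
S→T: (9)(-5) − (10)(-7) = 25
T→U: (10)(8) − (6)(-5) = 110
U→V: (6)(9) − (3)(8) = 30
V→P: (3)(4) − (-3)(9) = 39
Σ = 372
Signed area = Σ/2 = 186 (positive ⇒ counter-clockwise traversal).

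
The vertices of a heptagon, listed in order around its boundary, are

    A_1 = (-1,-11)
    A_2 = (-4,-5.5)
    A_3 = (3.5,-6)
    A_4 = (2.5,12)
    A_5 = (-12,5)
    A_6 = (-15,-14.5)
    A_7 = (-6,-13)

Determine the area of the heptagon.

Σ = (-38.5) + (43.25) + (57) + (156.5) + (249) + (108) + (53) = 628.25
Area = |Σ|/2 = 314.125.

314.125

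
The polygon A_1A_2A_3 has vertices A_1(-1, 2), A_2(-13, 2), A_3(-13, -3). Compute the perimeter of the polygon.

30

|A_1A_2| = √((-12)² + (0)²) = √144 = 12
|A_2A_3| = √((0)² + (-5)²) = √25 = 5
|A_3A_1| = √((12)² + (5)²) = √169 = 13
Perimeter = 12 + 5 + 13 = 30.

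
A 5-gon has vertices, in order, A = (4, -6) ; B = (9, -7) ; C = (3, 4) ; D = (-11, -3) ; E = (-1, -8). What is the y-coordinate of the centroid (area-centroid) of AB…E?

Apply Gauss's area formula. First the cross-terms c_i = x_i·y_{i+1} − x_{i+1}·y_i:
  26, 57, 35, 85, 38  ⇒  2A = 241, A = 120.5.
Then Σ (y_i + y_{i+1})·c_i = -1941, so ȳ = -1941 / (6·120.5) = -647/241.

-647/241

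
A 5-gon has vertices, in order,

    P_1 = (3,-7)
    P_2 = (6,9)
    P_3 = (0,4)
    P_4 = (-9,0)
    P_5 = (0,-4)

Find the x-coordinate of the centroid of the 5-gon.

17/59

Apply the shoelace formula. First the cross-terms c_i = x_i·y_{i+1} − x_{i+1}·y_i:
  69, 24, 36, 36, 12  ⇒  2A = 177, A = 88.5.
Then Σ (x_i + x_{i+1})·c_i = 153, so x̄ = 153 / (6·88.5) = 17/59.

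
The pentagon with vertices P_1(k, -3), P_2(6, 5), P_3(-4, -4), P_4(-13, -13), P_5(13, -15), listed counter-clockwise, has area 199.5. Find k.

Write out the shoelace sum; only the two edges meeting at P_1 involve k:
2·Area = [(13·(-3) − k·(-15)) + (k·5 − 6·(-3))] + 360
       = 20·k + 339 = 399
⇒ k = 3.

3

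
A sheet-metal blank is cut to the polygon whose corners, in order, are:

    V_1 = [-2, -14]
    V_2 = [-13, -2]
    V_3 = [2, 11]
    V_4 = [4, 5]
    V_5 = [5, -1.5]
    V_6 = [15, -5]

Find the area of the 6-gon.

Apply the shoelace (surveyor's) formula: 2A = Σ (x_i·y_{i+1} − x_{i+1}·y_i), indices taken mod 6.
Σ = (-178) + (-139) + (-34) + (-31) + (-2.5) + (-220) = -604.5
Area = |Σ|/2 = 302.25.

302.25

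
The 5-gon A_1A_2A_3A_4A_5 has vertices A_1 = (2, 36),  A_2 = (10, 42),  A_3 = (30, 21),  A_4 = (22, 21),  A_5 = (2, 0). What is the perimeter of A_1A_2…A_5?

112

|A_1A_2| = √((8)² + (6)²) = √100 = 10
|A_2A_3| = √((20)² + (-21)²) = √841 = 29
|A_3A_4| = √((-8)² + (0)²) = √64 = 8
|A_4A_5| = √((-20)² + (-21)²) = √841 = 29
|A_5A_1| = √((0)² + (36)²) = √1296 = 36
Perimeter = 10 + 29 + 8 + 29 + 36 = 112.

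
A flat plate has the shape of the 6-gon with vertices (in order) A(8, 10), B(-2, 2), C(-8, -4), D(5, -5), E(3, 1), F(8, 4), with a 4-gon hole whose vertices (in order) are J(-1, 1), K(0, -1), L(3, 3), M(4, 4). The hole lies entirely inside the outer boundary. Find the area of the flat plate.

Outer boundary:
Apply the surveyor's formula: 2A = Σ (x_i·y_{i+1} − x_{i+1}·y_i), indices taken mod 6.
Σ = (36) + (24) + (60) + (20) + (4) + (48) = 192
Area = |Σ|/2 = 96.
Hole:
Σ = (1) + (3) + (0) + (8) = 12
Area = |Σ|/2 = 6.
Net area = 96 − 6 = 90.

90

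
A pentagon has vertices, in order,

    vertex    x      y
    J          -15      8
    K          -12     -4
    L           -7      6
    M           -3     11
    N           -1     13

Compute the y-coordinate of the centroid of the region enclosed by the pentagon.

Apply the shoelace (surveyor's) formula. First the cross-terms c_i = x_i·y_{i+1} − x_{i+1}·y_i:
  156, -100, -59, -28, 187  ⇒  2A = 156, A = 78.
Then Σ (y_i + y_{i+1})·c_i = 2676, so ȳ = 2676 / (6·78) = 223/39.

223/39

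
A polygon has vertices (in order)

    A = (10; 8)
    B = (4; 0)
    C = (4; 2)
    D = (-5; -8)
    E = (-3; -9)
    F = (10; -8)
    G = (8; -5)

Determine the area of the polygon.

Σ = (-32) + (8) + (-22) + (21) + (114) + (14) + (114) = 217
Area = |Σ|/2 = 108.5.

108.5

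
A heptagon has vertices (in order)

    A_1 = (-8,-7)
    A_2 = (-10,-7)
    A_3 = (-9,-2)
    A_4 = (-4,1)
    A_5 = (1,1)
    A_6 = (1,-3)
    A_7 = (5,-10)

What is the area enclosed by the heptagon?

96.5

Cross-terms: -14, -43, -17, -5, -4, 5, -115  ⇒  Σ = -193
Area = |Σ|/2 = 96.5.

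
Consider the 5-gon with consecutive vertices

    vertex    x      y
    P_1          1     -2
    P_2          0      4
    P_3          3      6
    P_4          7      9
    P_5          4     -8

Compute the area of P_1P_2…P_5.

57.5

Apply the shoelace (surveyor's) formula: 2A = Σ (x_i·y_{i+1} − x_{i+1}·y_i), indices taken mod 5.
Σ = (4) + (-12) + (-15) + (-92) + (0) = -115
Area = |Σ|/2 = 57.5.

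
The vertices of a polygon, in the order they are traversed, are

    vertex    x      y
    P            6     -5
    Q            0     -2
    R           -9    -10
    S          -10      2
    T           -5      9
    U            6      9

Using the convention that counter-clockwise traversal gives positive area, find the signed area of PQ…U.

Apply the shoelace formula: 2A = Σ (x_i·y_{i+1} − x_{i+1}·y_i), indices taken mod 6.
Σ = (-12) + (-18) + (-118) + (-80) + (-99) + (-84) = -411
Signed area = Σ/2 = -205.5 (negative ⇒ clockwise traversal).

-205.5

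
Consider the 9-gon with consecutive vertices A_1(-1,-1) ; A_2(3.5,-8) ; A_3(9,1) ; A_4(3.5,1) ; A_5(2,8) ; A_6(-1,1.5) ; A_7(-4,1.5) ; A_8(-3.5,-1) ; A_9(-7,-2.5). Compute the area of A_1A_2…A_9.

Σ = (11.5) + (75.5) + (5.5) + (26) + (11) + (4.5) + (9.25) + (1.75) + (4.5) = 149.5
Area = |Σ|/2 = 74.75.

74.75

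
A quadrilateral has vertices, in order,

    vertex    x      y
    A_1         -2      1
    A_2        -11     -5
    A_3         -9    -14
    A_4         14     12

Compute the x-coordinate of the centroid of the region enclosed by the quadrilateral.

-2.02734375

Apply Gauss's area formula. First the cross-terms c_i = x_i·y_{i+1} − x_{i+1}·y_i:
  21, 109, 88, 38  ⇒  2A = 256, A = 128.
Then Σ (x_i + x_{i+1})·c_i = -1557, so x̄ = -1557 / (6·128) = -2.02734375.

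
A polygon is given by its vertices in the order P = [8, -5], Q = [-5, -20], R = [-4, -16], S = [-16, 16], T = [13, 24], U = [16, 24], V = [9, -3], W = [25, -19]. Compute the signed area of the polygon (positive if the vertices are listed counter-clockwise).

-751

Σ = (-185) + (0) + (-320) + (-592) + (-72) + (-264) + (-96) + (27) = -1502
Signed area = Σ/2 = -751 (negative ⇒ clockwise traversal).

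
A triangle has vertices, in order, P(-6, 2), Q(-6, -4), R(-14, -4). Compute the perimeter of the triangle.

|PQ| = √((0)² + (-6)²) = √36 = 6
|QR| = √((-8)² + (0)²) = √64 = 8
|RP| = √((8)² + (6)²) = √100 = 10
Perimeter = 6 + 8 + 10 = 24.

24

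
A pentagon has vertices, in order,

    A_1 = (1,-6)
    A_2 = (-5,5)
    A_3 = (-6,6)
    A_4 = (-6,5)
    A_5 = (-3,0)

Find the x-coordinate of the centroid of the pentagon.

Apply the shoelace (surveyor's) formula. First the cross-terms c_i = x_i·y_{i+1} − x_{i+1}·y_i:
  -25, 0, 6, 15, 18  ⇒  2A = 14, A = 7.
Then Σ (x_i + x_{i+1})·c_i = -143, so x̄ = -143 / (6·7) = -143/42.

-143/42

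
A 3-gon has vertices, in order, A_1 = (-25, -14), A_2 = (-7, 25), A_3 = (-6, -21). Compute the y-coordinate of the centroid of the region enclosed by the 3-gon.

Apply Gauss's area formula. First the cross-terms c_i = x_i·y_{i+1} − x_{i+1}·y_i:
  -723, 297, -441  ⇒  2A = -867, A = -433.5.
Then Σ (y_i + y_{i+1})·c_i = 8670, so ȳ = 8670 / (6·(-433.5)) = -10/3.

-10/3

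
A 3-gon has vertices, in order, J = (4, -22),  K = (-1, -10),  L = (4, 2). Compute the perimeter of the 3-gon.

50

|JK| = √((-5)² + (12)²) = √169 = 13
|KL| = √((5)² + (12)²) = √169 = 13
|LJ| = √((0)² + (-24)²) = √576 = 24
Perimeter = 13 + 13 + 24 = 50.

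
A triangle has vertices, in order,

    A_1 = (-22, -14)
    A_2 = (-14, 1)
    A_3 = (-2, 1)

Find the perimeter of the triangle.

54

|A_1A_2| = √((8)² + (15)²) = √289 = 17
|A_2A_3| = √((12)² + (0)²) = √144 = 12
|A_3A_1| = √((-20)² + (-15)²) = √625 = 25
Perimeter = 17 + 12 + 25 = 54.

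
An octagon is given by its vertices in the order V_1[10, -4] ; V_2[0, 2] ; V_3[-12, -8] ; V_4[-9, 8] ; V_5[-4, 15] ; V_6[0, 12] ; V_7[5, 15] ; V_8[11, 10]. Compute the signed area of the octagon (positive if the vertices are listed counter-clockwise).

-297

Σ = (20) + (24) + (-168) + (-103) + (-48) + (-60) + (-115) + (-144) = -594
Signed area = Σ/2 = -297 (negative ⇒ clockwise traversal).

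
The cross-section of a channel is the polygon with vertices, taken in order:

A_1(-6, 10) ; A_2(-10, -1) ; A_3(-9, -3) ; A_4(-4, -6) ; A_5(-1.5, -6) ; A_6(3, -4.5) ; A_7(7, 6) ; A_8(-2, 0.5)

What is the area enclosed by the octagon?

Σ = (106) + (21) + (42) + (15) + (24.75) + (49.5) + (15.5) + (-17) = 256.75
Area = |Σ|/2 = 128.375.

128.375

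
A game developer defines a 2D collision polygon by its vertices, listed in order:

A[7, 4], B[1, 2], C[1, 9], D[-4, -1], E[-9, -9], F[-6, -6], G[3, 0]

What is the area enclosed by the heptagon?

Σ = (10) + (7) + (35) + (27) + (0) + (18) + (12) = 109
Area = |Σ|/2 = 54.5.

54.5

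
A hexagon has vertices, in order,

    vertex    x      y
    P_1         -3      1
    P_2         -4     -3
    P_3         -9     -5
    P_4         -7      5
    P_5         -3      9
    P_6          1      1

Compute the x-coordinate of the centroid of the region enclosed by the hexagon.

Apply the shoelace formula. First the cross-terms c_i = x_i·y_{i+1} − x_{i+1}·y_i:
  13, -7, -80, -48, -12, 4  ⇒  2A = -130, A = -65.
Then Σ (x_i + x_{i+1})·c_i = 1776, so x̄ = 1776 / (6·(-65)) = -296/65.

-296/65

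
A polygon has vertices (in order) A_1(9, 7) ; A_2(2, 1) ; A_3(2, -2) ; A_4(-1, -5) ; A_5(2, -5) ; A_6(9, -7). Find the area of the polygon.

74.5

Apply the shoelace formula: 2A = Σ (x_i·y_{i+1} − x_{i+1}·y_i), indices taken mod 6.
Σ = (-5) + (-6) + (-12) + (15) + (31) + (126) = 149
Area = |Σ|/2 = 74.5.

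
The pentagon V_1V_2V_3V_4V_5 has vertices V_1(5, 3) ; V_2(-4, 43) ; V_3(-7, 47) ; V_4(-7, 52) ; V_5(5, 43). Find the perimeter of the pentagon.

106

|V_1V_2| = √((-9)² + (40)²) = √1681 = 41
|V_2V_3| = √((-3)² + (4)²) = √25 = 5
|V_3V_4| = √((0)² + (5)²) = √25 = 5
|V_4V_5| = √((12)² + (-9)²) = √225 = 15
|V_5V_1| = √((0)² + (-40)²) = √1600 = 40
Perimeter = 41 + 5 + 5 + 15 + 40 = 106.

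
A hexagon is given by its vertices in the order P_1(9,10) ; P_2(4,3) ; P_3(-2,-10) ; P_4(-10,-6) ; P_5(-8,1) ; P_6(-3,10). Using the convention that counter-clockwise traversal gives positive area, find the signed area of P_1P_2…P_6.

Apply the shoelace (surveyor's) formula: 2A = Σ (x_i·y_{i+1} − x_{i+1}·y_i), indices taken mod 6.
Cross-terms: -13, -34, -88, -58, -77, -120  ⇒  Σ = -390
Signed area = Σ/2 = -195 (negative ⇒ clockwise traversal).

-195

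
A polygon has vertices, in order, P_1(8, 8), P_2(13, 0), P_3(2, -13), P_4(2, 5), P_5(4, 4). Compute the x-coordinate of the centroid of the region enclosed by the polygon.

Apply the shoelace formula. First the cross-terms c_i = x_i·y_{i+1} − x_{i+1}·y_i:
  -104, -169, 36, -12, 0  ⇒  2A = -249, A = -124.5.
Then Σ (x_i + x_{i+1})·c_i = -4647, so x̄ = -4647 / (6·(-124.5)) = 1549/249.

1549/249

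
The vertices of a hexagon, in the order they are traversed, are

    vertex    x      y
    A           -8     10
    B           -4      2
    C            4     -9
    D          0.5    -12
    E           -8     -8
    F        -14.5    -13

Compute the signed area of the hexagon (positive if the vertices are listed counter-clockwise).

A→B: (-8)(2) − (-4)(10) = 24
B→C: (-4)(-9) − (4)(2) = 28
C→D: (4)(-12) − (0.5)(-9) = -43.5
D→E: (0.5)(-8) − (-8)(-12) = -100
E→F: (-8)(-13) − (-14.5)(-8) = -12
F→A: (-14.5)(10) − (-8)(-13) = -249
Σ = -352.5
Signed area = Σ/2 = -176.25 (negative ⇒ clockwise traversal).

-176.25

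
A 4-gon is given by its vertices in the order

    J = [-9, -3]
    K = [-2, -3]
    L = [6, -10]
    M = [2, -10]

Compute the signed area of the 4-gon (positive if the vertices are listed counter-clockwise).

Apply the shoelace formula: 2A = Σ (x_i·y_{i+1} − x_{i+1}·y_i), indices taken mod 4.
Σ = (21) + (38) + (-40) + (-96) = -77
Signed area = Σ/2 = -38.5 (negative ⇒ clockwise traversal).

-38.5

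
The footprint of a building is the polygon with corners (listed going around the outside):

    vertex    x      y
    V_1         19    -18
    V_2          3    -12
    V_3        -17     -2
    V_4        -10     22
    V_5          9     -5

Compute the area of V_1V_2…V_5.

Cross-terms: -174, -210, -394, -148, -67  ⇒  Σ = -993
Area = |Σ|/2 = 496.5.

496.5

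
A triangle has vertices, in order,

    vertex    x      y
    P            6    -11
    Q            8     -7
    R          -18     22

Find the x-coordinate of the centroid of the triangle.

-4/3

Apply the surveyor's formula. First the cross-terms c_i = x_i·y_{i+1} − x_{i+1}·y_i:
  46, 50, 66  ⇒  2A = 162, A = 81.
Then Σ (x_i + x_{i+1})·c_i = -648, so x̄ = -648 / (6·81) = -4/3.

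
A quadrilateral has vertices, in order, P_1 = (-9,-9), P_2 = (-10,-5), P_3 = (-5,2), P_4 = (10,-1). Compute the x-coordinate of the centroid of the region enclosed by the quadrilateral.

-113/51

Apply Gauss's area formula. First the cross-terms c_i = x_i·y_{i+1} − x_{i+1}·y_i:
  -45, -45, -15, -99  ⇒  2A = -204, A = -102.
Then Σ (x_i + x_{i+1})·c_i = 1356, so x̄ = 1356 / (6·(-102)) = -113/51.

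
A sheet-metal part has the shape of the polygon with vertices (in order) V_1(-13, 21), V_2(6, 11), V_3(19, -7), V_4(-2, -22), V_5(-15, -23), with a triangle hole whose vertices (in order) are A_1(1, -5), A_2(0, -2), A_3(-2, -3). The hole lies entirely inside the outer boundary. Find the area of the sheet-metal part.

Outer boundary:
Cross-terms: -269, -251, -432, -284, -614  ⇒  Σ = -1850
Area = |Σ|/2 = 925.
Hole:
Apply Gauss's area formula: 2A = Σ (x_i·y_{i+1} − x_{i+1}·y_i), indices taken mod 3.
Cross-terms: -2, -4, 13  ⇒  Σ = 7
Area = |Σ|/2 = 3.5.
Net area = 925 − 3.5 = 921.5.

921.5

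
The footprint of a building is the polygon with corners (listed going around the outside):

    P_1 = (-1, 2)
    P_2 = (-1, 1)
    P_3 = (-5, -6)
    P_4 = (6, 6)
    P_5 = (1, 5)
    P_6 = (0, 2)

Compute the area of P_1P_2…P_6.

23

Apply Gauss's area formula: 2A = Σ (x_i·y_{i+1} − x_{i+1}·y_i), indices taken mod 6.
P_1→P_2: (-1)(1) − (-1)(2) = 1
P_2→P_3: (-1)(-6) − (-5)(1) = 11
P_3→P_4: (-5)(6) − (6)(-6) = 6
P_4→P_5: (6)(5) − (1)(6) = 24
P_5→P_6: (1)(2) − (0)(5) = 2
P_6→P_1: (0)(2) − (-1)(2) = 2
Σ = 46
Area = |Σ|/2 = 23.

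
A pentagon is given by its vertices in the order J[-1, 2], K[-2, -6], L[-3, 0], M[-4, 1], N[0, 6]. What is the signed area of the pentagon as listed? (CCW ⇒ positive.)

Apply the surveyor's formula: 2A = Σ (x_i·y_{i+1} − x_{i+1}·y_i), indices taken mod 5.
J→K: (-1)(-6) − (-2)(2) = 10
K→L: (-2)(0) − (-3)(-6) = -18
L→M: (-3)(1) − (-4)(0) = -3
M→N: (-4)(6) − (0)(1) = -24
N→J: (0)(2) − (-1)(6) = 6
Σ = -29
Signed area = Σ/2 = -14.5 (negative ⇒ clockwise traversal).

-14.5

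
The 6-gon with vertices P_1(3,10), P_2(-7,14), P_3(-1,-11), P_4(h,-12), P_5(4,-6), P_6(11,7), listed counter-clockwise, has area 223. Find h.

Write out the shoelace sum; only the two edges meeting at P_4 involve h:
2·Area = [((-1)·(-12) − h·(-11)) + (h·(-6) − 4·(-12))] + 386
       = 5·h + 446 = 446
⇒ h = 0.

0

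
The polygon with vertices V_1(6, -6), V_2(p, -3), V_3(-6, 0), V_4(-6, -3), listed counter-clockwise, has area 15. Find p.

-1

The doubled signed area Σ (x_i y_{i+1} − x_{i+1} y_i) is linear in p.
With p=0 it equals 36; the coefficient of p is 6 (from the two edges through V_2).
So 6·p + 36 = 2·15 = 30 ⇒ p = -1.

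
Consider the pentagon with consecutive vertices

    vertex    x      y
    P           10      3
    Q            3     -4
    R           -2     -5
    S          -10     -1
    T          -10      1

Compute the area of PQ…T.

90

Apply Gauss's area formula: 2A = Σ (x_i·y_{i+1} − x_{i+1}·y_i), indices taken mod 5.
P→Q: (10)(-4) − (3)(3) = -49
Q→R: (3)(-5) − (-2)(-4) = -23
R→S: (-2)(-1) − (-10)(-5) = -48
S→T: (-10)(1) − (-10)(-1) = -20
T→P: (-10)(3) − (10)(1) = -40
Σ = -180
Area = |Σ|/2 = 90.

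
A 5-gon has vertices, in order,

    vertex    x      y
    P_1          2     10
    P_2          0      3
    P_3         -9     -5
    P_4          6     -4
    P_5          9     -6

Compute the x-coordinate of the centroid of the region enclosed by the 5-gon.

77/67

Apply the shoelace formula. First the cross-terms c_i = x_i·y_{i+1} − x_{i+1}·y_i:
  6, 27, 66, 0, 102  ⇒  2A = 201, A = 100.5.
Then Σ (x_i + x_{i+1})·c_i = 693, so x̄ = 693 / (6·100.5) = 77/67.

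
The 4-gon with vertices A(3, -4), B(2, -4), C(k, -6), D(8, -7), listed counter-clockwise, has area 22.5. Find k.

-8

The doubled signed area Σ (x_i y_{i+1} − x_{i+1} y_i) is linear in k.
With k=0 it equals 21; the coefficient of k is -3 (from the two edges through C).
So -3·k + 21 = 2·22.5 = 45 ⇒ k = -8.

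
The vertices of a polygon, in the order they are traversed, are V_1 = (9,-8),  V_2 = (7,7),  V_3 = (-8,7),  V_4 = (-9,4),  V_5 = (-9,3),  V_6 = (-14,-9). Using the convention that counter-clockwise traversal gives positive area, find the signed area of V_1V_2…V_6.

290

Σ = (119) + (105) + (31) + (9) + (123) + (193) = 580
Signed area = Σ/2 = 290 (positive ⇒ counter-clockwise traversal).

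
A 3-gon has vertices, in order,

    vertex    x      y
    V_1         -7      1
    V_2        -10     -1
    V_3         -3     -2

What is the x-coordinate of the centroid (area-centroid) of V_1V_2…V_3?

Apply the shoelace formula. First the cross-terms c_i = x_i·y_{i+1} − x_{i+1}·y_i:
  17, 17, -17  ⇒  2A = 17, A = 8.5.
Then Σ (x_i + x_{i+1})·c_i = -340, so x̄ = -340 / (6·8.5) = -20/3.

-20/3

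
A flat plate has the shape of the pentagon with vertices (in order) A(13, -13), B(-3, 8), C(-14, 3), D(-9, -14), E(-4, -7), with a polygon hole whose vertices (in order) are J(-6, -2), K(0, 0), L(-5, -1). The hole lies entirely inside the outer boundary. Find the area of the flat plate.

Outer boundary:
A→B: (13)(8) − (-3)(-13) = 65
B→C: (-3)(3) − (-14)(8) = 103
C→D: (-14)(-14) − (-9)(3) = 223
D→E: (-9)(-7) − (-4)(-14) = 7
E→A: (-4)(-13) − (13)(-7) = 143
Σ = 541
Area = |Σ|/2 = 270.5.
Hole:
Cross-terms: 0, 0, 4  ⇒  Σ = 4
Area = |Σ|/2 = 2.
Net area = 270.5 − 2 = 268.5.

268.5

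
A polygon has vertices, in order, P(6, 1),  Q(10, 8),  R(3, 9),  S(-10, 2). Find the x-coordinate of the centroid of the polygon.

147/89

Apply the surveyor's formula. First the cross-terms c_i = x_i·y_{i+1} − x_{i+1}·y_i:
  38, 66, 96, -22  ⇒  2A = 178, A = 89.
Then Σ (x_i + x_{i+1})·c_i = 882, so x̄ = 882 / (6·89) = 147/89.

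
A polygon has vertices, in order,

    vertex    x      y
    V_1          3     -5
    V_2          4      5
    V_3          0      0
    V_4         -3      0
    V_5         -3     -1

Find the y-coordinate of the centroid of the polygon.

-37/56

Apply the shoelace (surveyor's) formula. First the cross-terms c_i = x_i·y_{i+1} − x_{i+1}·y_i:
  35, 0, 0, 3, 18  ⇒  2A = 56, A = 28.
Then Σ (y_i + y_{i+1})·c_i = -111, so ȳ = -111 / (6·28) = -37/56.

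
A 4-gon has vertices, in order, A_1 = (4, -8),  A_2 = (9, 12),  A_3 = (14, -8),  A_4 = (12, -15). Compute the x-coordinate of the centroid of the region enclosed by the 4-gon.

Apply the shoelace (surveyor's) formula. First the cross-terms c_i = x_i·y_{i+1} − x_{i+1}·y_i:
  120, -240, -114, -36  ⇒  2A = -270, A = -135.
Then Σ (x_i + x_{i+1})·c_i = -7500, so x̄ = -7500 / (6·(-135)) = 250/27.

250/27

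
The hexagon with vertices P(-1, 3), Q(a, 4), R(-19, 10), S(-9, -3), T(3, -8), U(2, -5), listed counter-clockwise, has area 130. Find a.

-6

Write out the shoelace sum; only the two edges meeting at Q involve a:
2·Area = [((-1)·4 − a·3) + (a·10 − (-19)·4)] + 230
       = 7·a + 302 = 260
⇒ a = -6.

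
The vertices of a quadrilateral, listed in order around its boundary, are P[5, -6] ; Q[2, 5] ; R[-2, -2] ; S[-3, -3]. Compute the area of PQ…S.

Cross-terms: 37, 6, 0, 33  ⇒  Σ = 76
Area = |Σ|/2 = 38.

38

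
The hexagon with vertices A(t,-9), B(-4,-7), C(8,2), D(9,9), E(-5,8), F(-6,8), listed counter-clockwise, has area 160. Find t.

Write out the shoelace sum; only the two edges meeting at A involve t:
2·Area = [((-6)·(-9) − t·8) + (t·(-7) − (-4)·(-9))] + 227
       = -15·t + 245 = 320
⇒ t = -5.

-5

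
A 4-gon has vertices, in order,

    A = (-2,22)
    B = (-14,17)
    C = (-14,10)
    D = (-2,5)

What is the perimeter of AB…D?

|AB| = √((-12)² + (-5)²) = √169 = 13
|BC| = √((0)² + (-7)²) = √49 = 7
|CD| = √((12)² + (-5)²) = √169 = 13
|DA| = √((0)² + (17)²) = √289 = 17
Perimeter = 13 + 7 + 13 + 17 = 50.

50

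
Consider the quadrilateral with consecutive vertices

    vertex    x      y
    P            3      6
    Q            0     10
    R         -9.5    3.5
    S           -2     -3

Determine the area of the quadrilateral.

78.75

Σ = (30) + (95) + (35.5) + (-3) = 157.5
Area = |Σ|/2 = 78.75.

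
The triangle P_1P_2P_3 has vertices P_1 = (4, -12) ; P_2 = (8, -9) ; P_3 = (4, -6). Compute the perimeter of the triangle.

|P_1P_2| = √((4)² + (3)²) = √25 = 5
|P_2P_3| = √((-4)² + (3)²) = √25 = 5
|P_3P_1| = √((0)² + (-6)²) = √36 = 6
Perimeter = 5 + 5 + 6 = 16.

16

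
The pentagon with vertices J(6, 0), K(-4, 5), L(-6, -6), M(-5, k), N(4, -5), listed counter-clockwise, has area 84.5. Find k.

The doubled signed area Σ (x_i y_{i+1} − x_{i+1} y_i) is linear in k.
With k=0 it equals 109; the coefficient of k is -10 (from the two edges through M).
So -10·k + 109 = 2·84.5 = 169 ⇒ k = -6.

-6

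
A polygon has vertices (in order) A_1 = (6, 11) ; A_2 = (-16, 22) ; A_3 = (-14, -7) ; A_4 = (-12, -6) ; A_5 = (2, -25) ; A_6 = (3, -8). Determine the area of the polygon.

590

Cross-terms: 308, 420, 0, 312, 59, 81  ⇒  Σ = 1180
Area = |Σ|/2 = 590.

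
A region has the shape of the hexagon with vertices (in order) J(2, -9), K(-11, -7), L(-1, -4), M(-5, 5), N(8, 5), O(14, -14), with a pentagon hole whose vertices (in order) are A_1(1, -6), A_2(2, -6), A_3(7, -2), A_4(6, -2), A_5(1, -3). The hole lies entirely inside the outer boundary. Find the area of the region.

211.5

Outer boundary:
Σ = (-113) + (37) + (-25) + (-65) + (-182) + (-98) = -446
Area = |Σ|/2 = 223.
Hole:
Apply the shoelace formula: 2A = Σ (x_i·y_{i+1} − x_{i+1}·y_i), indices taken mod 5.
Cross-terms: 6, 38, -2, -16, -3  ⇒  Σ = 23
Area = |Σ|/2 = 11.5.
Net area = 223 − 11.5 = 211.5.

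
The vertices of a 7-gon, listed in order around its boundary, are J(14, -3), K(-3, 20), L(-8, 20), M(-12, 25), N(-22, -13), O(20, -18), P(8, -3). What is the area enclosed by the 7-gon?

937.5

Apply the shoelace formula: 2A = Σ (x_i·y_{i+1} − x_{i+1}·y_i), indices taken mod 7.
Σ = (271) + (100) + (40) + (706) + (656) + (84) + (18) = 1875
Area = |Σ|/2 = 937.5.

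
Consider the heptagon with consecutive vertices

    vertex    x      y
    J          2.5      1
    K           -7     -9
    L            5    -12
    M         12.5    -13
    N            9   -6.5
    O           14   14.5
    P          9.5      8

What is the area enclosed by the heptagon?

209.75

Cross-terms: -15.5, 129, 85, 35.75, 221.5, -25.75, -10.5  ⇒  Σ = 419.5
Area = |Σ|/2 = 209.75.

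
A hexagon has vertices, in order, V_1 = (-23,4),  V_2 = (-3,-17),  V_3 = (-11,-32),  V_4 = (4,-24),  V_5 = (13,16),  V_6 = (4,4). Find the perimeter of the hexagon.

146

|V_1V_2| = √((20)² + (-21)²) = √841 = 29
|V_2V_3| = √((-8)² + (-15)²) = √289 = 17
|V_3V_4| = √((15)² + (8)²) = √289 = 17
|V_4V_5| = √((9)² + (40)²) = √1681 = 41
|V_5V_6| = √((-9)² + (-12)²) = √225 = 15
|V_6V_1| = √((-27)² + (0)²) = √729 = 27
Perimeter = 29 + 17 + 17 + 41 + 15 + 27 = 146.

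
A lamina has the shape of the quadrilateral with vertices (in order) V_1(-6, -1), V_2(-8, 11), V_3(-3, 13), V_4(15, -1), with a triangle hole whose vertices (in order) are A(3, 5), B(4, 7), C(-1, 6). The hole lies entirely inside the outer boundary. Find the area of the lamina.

174.5

Outer boundary:
Σ = (-74) + (-71) + (-192) + (-21) = -358
Area = |Σ|/2 = 179.
Hole:
Apply Gauss's area formula: 2A = Σ (x_i·y_{i+1} − x_{i+1}·y_i), indices taken mod 3.
Cross-terms: 1, 31, -23  ⇒  Σ = 9
Area = |Σ|/2 = 4.5.
Net area = 179 − 4.5 = 174.5.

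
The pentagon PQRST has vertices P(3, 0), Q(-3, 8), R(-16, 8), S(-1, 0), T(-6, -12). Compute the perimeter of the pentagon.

|PQ| = √((-6)² + (8)²) = √100 = 10
|QR| = √((-13)² + (0)²) = √169 = 13
|RS| = √((15)² + (-8)²) = √289 = 17
|ST| = √((-5)² + (-12)²) = √169 = 13
|TP| = √((9)² + (12)²) = √225 = 15
Perimeter = 10 + 13 + 17 + 13 + 15 = 68.

68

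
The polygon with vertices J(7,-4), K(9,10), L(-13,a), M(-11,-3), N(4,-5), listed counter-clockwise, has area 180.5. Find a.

The doubled signed area Σ (x_i y_{i+1} − x_{i+1} y_i) is linear in a.
With a=0 it equals 361; the coefficient of a is 20 (from the two edges through L).
So 20·a + 361 = 2·180.5 = 361 ⇒ a = 0.

0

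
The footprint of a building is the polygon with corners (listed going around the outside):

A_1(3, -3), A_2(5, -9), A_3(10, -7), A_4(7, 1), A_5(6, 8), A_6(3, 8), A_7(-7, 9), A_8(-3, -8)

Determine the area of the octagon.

187.5

Σ = (-12) + (55) + (59) + (50) + (24) + (83) + (83) + (33) = 375
Area = |Σ|/2 = 187.5.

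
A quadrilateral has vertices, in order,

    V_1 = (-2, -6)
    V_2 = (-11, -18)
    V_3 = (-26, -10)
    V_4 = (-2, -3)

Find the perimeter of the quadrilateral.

60

|V_1V_2| = √((-9)² + (-12)²) = √225 = 15
|V_2V_3| = √((-15)² + (8)²) = √289 = 17
|V_3V_4| = √((24)² + (7)²) = √625 = 25
|V_4V_1| = √((0)² + (-3)²) = √9 = 3
Perimeter = 15 + 17 + 25 + 3 = 60.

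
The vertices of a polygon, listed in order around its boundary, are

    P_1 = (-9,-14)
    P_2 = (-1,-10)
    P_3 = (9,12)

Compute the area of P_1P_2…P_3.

Σ = (76) + (78) + (-18) = 136
Area = |Σ|/2 = 68.

68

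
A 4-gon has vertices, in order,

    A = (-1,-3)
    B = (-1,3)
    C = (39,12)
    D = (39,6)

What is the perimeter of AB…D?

|AB| = √((0)² + (6)²) = √36 = 6
|BC| = √((40)² + (9)²) = √1681 = 41
|CD| = √((0)² + (-6)²) = √36 = 6
|DA| = √((-40)² + (-9)²) = √1681 = 41
Perimeter = 6 + 41 + 6 + 41 = 94.

94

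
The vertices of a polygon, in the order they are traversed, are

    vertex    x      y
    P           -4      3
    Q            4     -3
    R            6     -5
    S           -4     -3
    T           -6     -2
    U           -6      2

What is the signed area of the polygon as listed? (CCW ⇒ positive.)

-42

Apply the surveyor's formula: 2A = Σ (x_i·y_{i+1} − x_{i+1}·y_i), indices taken mod 6.
Σ = (0) + (-2) + (-38) + (-10) + (-24) + (-10) = -84
Signed area = Σ/2 = -42 (negative ⇒ clockwise traversal).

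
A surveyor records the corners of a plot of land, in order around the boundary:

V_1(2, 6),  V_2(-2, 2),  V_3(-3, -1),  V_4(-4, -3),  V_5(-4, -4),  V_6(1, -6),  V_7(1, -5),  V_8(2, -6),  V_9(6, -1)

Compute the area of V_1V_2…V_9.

69

Apply the surveyor's formula: 2A = Σ (x_i·y_{i+1} − x_{i+1}·y_i), indices taken mod 9.
Σ = (16) + (8) + (5) + (4) + (28) + (1) + (4) + (34) + (38) = 138
Area = |Σ|/2 = 69.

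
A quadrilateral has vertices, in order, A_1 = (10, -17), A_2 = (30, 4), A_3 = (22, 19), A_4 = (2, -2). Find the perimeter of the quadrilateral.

|A_1A_2| = √((20)² + (21)²) = √841 = 29
|A_2A_3| = √((-8)² + (15)²) = √289 = 17
|A_3A_4| = √((-20)² + (-21)²) = √841 = 29
|A_4A_1| = √((8)² + (-15)²) = √289 = 17
Perimeter = 29 + 17 + 29 + 17 = 92.

92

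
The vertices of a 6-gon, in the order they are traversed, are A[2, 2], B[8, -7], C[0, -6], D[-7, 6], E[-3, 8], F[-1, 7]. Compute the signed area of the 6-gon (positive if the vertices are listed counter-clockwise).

-93.5

Σ = (-30) + (-48) + (-42) + (-38) + (-13) + (-16) = -187
Signed area = Σ/2 = -93.5 (negative ⇒ clockwise traversal).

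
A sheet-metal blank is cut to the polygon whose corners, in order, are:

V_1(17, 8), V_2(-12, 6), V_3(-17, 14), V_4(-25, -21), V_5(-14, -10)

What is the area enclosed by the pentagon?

426.5

Apply the shoelace formula: 2A = Σ (x_i·y_{i+1} − x_{i+1}·y_i), indices taken mod 5.
Cross-terms: 198, -66, 707, -44, 58  ⇒  Σ = 853
Area = |Σ|/2 = 426.5.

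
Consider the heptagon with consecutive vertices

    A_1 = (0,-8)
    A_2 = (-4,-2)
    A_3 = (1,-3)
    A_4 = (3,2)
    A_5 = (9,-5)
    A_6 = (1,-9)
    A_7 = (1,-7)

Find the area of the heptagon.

61

Σ = (-32) + (14) + (11) + (-33) + (-76) + (2) + (-8) = -122
Area = |Σ|/2 = 61.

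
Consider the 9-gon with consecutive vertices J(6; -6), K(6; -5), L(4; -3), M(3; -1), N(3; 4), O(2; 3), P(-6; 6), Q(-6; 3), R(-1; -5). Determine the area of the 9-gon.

73

Apply the shoelace formula: 2A = Σ (x_i·y_{i+1} − x_{i+1}·y_i), indices taken mod 9.
Cross-terms: 6, 2, 5, 15, 1, 30, 18, 33, 36  ⇒  Σ = 146
Area = |Σ|/2 = 73.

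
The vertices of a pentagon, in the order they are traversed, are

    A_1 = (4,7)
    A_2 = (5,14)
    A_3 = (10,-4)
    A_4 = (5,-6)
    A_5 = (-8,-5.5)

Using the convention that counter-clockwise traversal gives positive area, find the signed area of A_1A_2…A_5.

Apply the surveyor's formula: 2A = Σ (x_i·y_{i+1} − x_{i+1}·y_i), indices taken mod 5.
A_1→A_2: (4)(14) − (5)(7) = 21
A_2→A_3: (5)(-4) − (10)(14) = -160
A_3→A_4: (10)(-6) − (5)(-4) = -40
A_4→A_5: (5)(-5.5) − (-8)(-6) = -75.5
A_5→A_1: (-8)(7) − (4)(-5.5) = -34
Σ = -288.5
Signed area = Σ/2 = -144.25 (negative ⇒ clockwise traversal).

-144.25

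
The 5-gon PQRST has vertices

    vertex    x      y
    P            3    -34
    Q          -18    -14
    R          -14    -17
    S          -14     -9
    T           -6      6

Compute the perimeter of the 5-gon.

100

|PQ| = √((-21)² + (20)²) = √841 = 29
|QR| = √((4)² + (-3)²) = √25 = 5
|RS| = √((0)² + (8)²) = √64 = 8
|ST| = √((8)² + (15)²) = √289 = 17
|TP| = √((9)² + (-40)²) = √1681 = 41
Perimeter = 29 + 5 + 8 + 17 + 41 = 100.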